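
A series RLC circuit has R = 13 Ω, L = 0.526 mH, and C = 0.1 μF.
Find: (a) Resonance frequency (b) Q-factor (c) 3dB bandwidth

Step 1 — Resonance condition Im(Z)=0 gives ω₀ = 1/√(LC).
Step 2 — ω₀ = 1/√(0.000526·1e-07) = 1.379e+05 rad/s.
Step 3 — f₀ = ω₀/(2π) = 2.194e+04 Hz.
Step 4 — Series Q: Q = ω₀L/R = 1.379e+05·0.000526/13 = 5.579.
Step 5 — 3dB bandwidth: Δω = ω₀/Q = 2.471e+04 rad/s; BW = Δω/(2π) = 3933 Hz.

(a) f₀ = 2.194e+04 Hz  (b) Q = 5.579  (c) BW = 3933 Hz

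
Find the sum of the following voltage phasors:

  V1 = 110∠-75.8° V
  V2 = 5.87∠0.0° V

Step 1 — Convert each phasor to rectangular form:
  V1 = 110·(cos(-75.8°) + j·sin(-75.8°)) = 26.98 - j106.6 V
  V2 = 5.87·(cos(0.0°) + j·sin(0.0°)) = 5.87 V
Step 2 — Sum components: V_total = 32.85 - j106.6 V.
Step 3 — Convert to polar: |V_total| = 111.6 V, ∠V_total = -72.9°.

V_total = 111.6∠-72.9° V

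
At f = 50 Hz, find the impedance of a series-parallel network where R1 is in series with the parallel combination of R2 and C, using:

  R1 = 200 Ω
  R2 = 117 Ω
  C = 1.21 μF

Step 1 — Angular frequency: ω = 2π·f = 2π·50 = 314.2 rad/s.
Step 2 — Component impedances:
  R1: Z = R = 200 Ω
  R2: Z = R = 117 Ω
  C: Z = 1/(jωC) = -j/(ω·C) = 0 - j2631 Ω
Step 3 — Parallel branch: R2 || C = 1/(1/R2 + 1/C) = 116.8 - j5.193 Ω.
Step 4 — Series with R1: Z_total = R1 + (R2 || C) = 316.8 - j5.193 Ω = 316.8∠-0.9° Ω.

Z = 316.8 - j5.193 Ω = 316.8∠-0.9° Ω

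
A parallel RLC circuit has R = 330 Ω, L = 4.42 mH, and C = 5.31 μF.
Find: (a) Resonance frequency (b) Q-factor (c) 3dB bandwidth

Step 1 — Resonance: ω₀ = 1/√(LC) = 1/√(0.00442·5.31e-06) = 6527 rad/s.
Step 2 — f₀ = ω₀/(2π) = 1039 Hz.
Step 3 — Parallel Q: Q = R/(ω₀L) = 330/(6527·0.00442) = 11.44.
Step 4 — Bandwidth: Δω = ω₀/Q = 570.7 rad/s; BW = Δω/(2π) = 90.83 Hz.

(a) f₀ = 1039 Hz  (b) Q = 11.44  (c) BW = 90.83 Hz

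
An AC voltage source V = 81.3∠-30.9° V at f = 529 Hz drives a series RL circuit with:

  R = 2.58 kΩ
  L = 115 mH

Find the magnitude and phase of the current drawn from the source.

Step 1 — Angular frequency: ω = 2π·f = 2π·529 = 3324 rad/s.
Step 2 — Component impedances:
  R: Z = R = 2580 Ω
  L: Z = jωL = j·3324·0.115 = 0 + j382.2 Ω
Step 3 — Series combination: Z_total = R + L = 2580 + j382.2 Ω = 2608∠8.4° Ω.
Step 4 — Source phasor: V = 81.3∠-30.9° V = 69.76 - j41.75 V.
Step 5 — Ohm's law: I = V / Z_total = (69.76 - j41.75) / (2580 + j382.2) = 0.02411 - j0.01975 A.
Step 6 — Convert to polar: |I| = 0.03117 A, ∠I = -39.3°.

I = 0.03117∠-39.3° A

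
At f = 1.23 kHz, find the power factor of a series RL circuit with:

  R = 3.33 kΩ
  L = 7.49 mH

Step 1 — Angular frequency: ω = 2π·f = 2π·1230 = 7728 rad/s.
Step 2 — Component impedances:
  R: Z = R = 3330 Ω
  L: Z = jωL = j·7728·0.00749 = 0 + j57.89 Ω
Step 3 — Series combination: Z_total = R + L = 3330 + j57.89 Ω = 3331∠1.0° Ω.
Step 4 — Power factor: PF = cos(φ) = Re(Z)/|Z| = 3330/3330.5 = 0.9998.
Step 5 — Type: Im(Z) = 57.89 ⇒ lagging (phase φ = 1.0°).

PF = 0.9998 (lagging, φ = 1.0°)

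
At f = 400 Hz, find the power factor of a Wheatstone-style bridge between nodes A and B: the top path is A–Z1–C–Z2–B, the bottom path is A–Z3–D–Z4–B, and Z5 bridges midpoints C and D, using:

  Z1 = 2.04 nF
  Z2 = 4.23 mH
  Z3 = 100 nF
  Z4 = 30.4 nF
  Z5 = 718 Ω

Step 1 — Angular frequency: ω = 2π·f = 2π·400 = 2513 rad/s.
Step 2 — Component impedances:
  Z1: Z = 1/(jωC) = -j/(ω·C) = 0 - j1.95e+05 Ω
  Z2: Z = jωL = j·2513·0.00423 = 0 + j10.63 Ω
  Z3: Z = 1/(jωC) = -j/(ω·C) = 0 - j3979 Ω
  Z4: Z = 1/(jωC) = -j/(ω·C) = 0 - j1.309e+04 Ω
  Z5: Z = R = 718 Ω
Step 3 — Bridge requires nodal analysis (the Z5 bridge couples midpoints C and D, so the two paths cannot be reduced to a simple series/parallel combination). Setting node B to ground and injecting 1 A at node A, the 3-node admittance system at A, C, D solves to V_A = Z_AB = 688.4 - j3929 Ω = 3989∠-80.1° Ω.
Step 4 — Power factor: PF = cos(φ) = Re(Z)/|Z| = 688.4/3989 = 0.1726.
Step 5 — Type: Im(Z) = -3929 ⇒ leading (phase φ = -80.1°).

PF = 0.1726 (leading, φ = -80.1°)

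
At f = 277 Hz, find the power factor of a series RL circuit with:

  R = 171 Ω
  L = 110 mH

Step 1 — Angular frequency: ω = 2π·f = 2π·277 = 1740 rad/s.
Step 2 — Component impedances:
  R: Z = R = 171 Ω
  L: Z = jωL = j·1740·0.11 = 0 + j191.4 Ω
Step 3 — Series combination: Z_total = R + L = 171 + j191.4 Ω = 256.7∠48.2° Ω.
Step 4 — Power factor: PF = cos(φ) = Re(Z)/|Z| = 171/256.697 = 0.6662.
Step 5 — Type: Im(Z) = 191.4 ⇒ lagging (phase φ = 48.2°).

PF = 0.6662 (lagging, φ = 48.2°)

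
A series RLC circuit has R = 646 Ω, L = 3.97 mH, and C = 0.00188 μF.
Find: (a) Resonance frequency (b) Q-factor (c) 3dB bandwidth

Step 1 — Resonance condition Im(Z)=0 gives ω₀ = 1/√(LC).
Step 2 — ω₀ = 1/√(0.00397·1.88e-09) = 3.66e+05 rad/s.
Step 3 — f₀ = ω₀/(2π) = 5.826e+04 Hz.
Step 4 — Series Q: Q = ω₀L/R = 3.66e+05·0.00397/646 = 2.249.
Step 5 — 3dB bandwidth: Δω = ω₀/Q = 1.627e+05 rad/s; BW = Δω/(2π) = 2.59e+04 Hz.

(a) f₀ = 5.826e+04 Hz  (b) Q = 2.249  (c) BW = 2.59e+04 Hz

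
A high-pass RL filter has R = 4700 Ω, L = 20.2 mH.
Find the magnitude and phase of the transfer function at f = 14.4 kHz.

Step 1 — Angular frequency: ω = 2π·1.44e+04 = 9.048e+04 rad/s.
Step 2 — Transfer function: H(jω) = jωL/(R + jωL).
Step 3 — Numerator jωL = j·1828; denominator R + jωL = 4700 + j1828.
Step 4 — H = 0.1314 + j0.3378.
Step 5 — Magnitude: |H| = 0.3624 (-8.8 dB); phase: φ = 68.8°.

|H| = 0.3624 (-8.8 dB), φ = 68.8°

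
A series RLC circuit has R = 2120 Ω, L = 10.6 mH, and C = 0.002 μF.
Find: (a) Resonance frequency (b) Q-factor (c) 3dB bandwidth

Step 1 — Resonance: ω₀ = 1/√(LC) = 1/√(0.0106·2e-09) = 2.172e+05 rad/s.
Step 2 — f₀ = ω₀/(2π) = 3.457e+04 Hz.
Step 3 — Series Q: Q = ω₀L/R = 2.172e+05·0.0106/2120 = 1.086.
Step 4 — Bandwidth: Δω = ω₀/Q = 2e+05 rad/s; BW = Δω/(2π) = 3.183e+04 Hz.

(a) f₀ = 3.457e+04 Hz  (b) Q = 1.086  (c) BW = 3.183e+04 Hz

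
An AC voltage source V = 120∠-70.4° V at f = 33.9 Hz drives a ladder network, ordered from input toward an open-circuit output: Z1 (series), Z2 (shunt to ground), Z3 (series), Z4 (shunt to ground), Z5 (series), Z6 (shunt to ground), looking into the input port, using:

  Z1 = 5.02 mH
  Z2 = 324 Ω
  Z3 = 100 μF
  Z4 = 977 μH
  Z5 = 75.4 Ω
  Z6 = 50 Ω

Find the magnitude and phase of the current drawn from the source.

Step 1 — Angular frequency: ω = 2π·f = 2π·33.9 = 213 rad/s.
Step 2 — Component impedances:
  Z1: Z = jωL = j·213·0.00502 = 0 + j1.069 Ω
  Z2: Z = R = 324 Ω
  Z3: Z = 1/(jωC) = -j/(ω·C) = 0 - j46.95 Ω
  Z4: Z = jωL = j·213·0.000977 = 0 + j0.2081 Ω
  Z5: Z = R = 75.4 Ω
  Z6: Z = R = 50 Ω
Step 3 — Ladder network (open output): work backward from the far end, alternating series and parallel combinations. Z_in = 6.606 - j44.72 Ω = 45.2∠-81.6° Ω.
Step 4 — Source phasor: V = 120∠-70.4° V = 40.25 - j113 V.
Step 5 — Ohm's law: I = V / Z_total = (40.25 - j113) / (6.606 - j44.72) = 2.604 + j0.5155 A.
Step 6 — Convert to polar: |I| = 2.655 A, ∠I = 11.2°.

I = 2.655∠11.2° A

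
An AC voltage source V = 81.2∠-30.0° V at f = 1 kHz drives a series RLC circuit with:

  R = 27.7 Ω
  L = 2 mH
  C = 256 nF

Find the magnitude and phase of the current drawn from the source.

Step 1 — Angular frequency: ω = 2π·f = 2π·1000 = 6283 rad/s.
Step 2 — Component impedances:
  R: Z = R = 27.7 Ω
  L: Z = jωL = j·6283·0.002 = 0 + j12.57 Ω
  C: Z = 1/(jωC) = -j/(ω·C) = 0 - j621.7 Ω
Step 3 — Series combination: Z_total = R + L + C = 27.7 - j609.1 Ω = 609.8∠-87.4° Ω.
Step 4 — Source phasor: V = 81.2∠-30.0° V = 70.32 - j40.6 V.
Step 5 — Ohm's law: I = V / Z_total = (70.32 - j40.6) / (27.7 - j609.1) = 0.07175 + j0.1122 A.
Step 6 — Convert to polar: |I| = 0.1332 A, ∠I = 57.4°.

I = 0.1332∠57.4° A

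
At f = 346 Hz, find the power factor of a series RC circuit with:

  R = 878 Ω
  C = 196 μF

Step 1 — Angular frequency: ω = 2π·f = 2π·346 = 2174 rad/s.
Step 2 — Component impedances:
  R: Z = R = 878 Ω
  C: Z = 1/(jωC) = -j/(ω·C) = 0 - j2.347 Ω
Step 3 — Series combination: Z_total = R + C = 878 - j2.347 Ω = 878∠-0.2° Ω.
Step 4 — Power factor: PF = cos(φ) = Re(Z)/|Z| = 878/878 = 1.
Step 5 — Type: Im(Z) = -2.347 ⇒ leading (phase φ = -0.2°).

PF = 1 (leading, φ = -0.2°)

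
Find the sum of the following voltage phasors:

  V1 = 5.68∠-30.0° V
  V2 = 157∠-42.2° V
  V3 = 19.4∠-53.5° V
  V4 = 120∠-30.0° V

Step 1 — Convert each phasor to rectangular form:
  V1 = 5.68·(cos(-30.0°) + j·sin(-30.0°)) = 4.919 - j2.84 V
  V2 = 157·(cos(-42.2°) + j·sin(-42.2°)) = 116.3 - j105.5 V
  V3 = 19.4·(cos(-53.5°) + j·sin(-53.5°)) = 11.54 - j15.59 V
  V4 = 120·(cos(-30.0°) + j·sin(-30.0°)) = 103.9 - j60 V
Step 2 — Sum components: V_total = 236.7 - j183.9 V.
Step 3 — Convert to polar: |V_total| = 299.7 V, ∠V_total = -37.8°.

V_total = 299.7∠-37.8° V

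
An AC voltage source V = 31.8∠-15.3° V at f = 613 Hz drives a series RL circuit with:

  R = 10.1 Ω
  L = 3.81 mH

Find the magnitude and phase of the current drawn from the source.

Step 1 — Angular frequency: ω = 2π·f = 2π·613 = 3852 rad/s.
Step 2 — Component impedances:
  R: Z = R = 10.1 Ω
  L: Z = jωL = j·3852·0.00381 = 0 + j14.67 Ω
Step 3 — Series combination: Z_total = R + L = 10.1 + j14.67 Ω = 17.81∠55.5° Ω.
Step 4 — Source phasor: V = 31.8∠-15.3° V = 30.67 - j8.391 V.
Step 5 — Ohm's law: I = V / Z_total = (30.67 - j8.391) / (10.1 + j14.67) = 0.5882 - j1.685 A.
Step 6 — Convert to polar: |I| = 1.785 A, ∠I = -70.8°.

I = 1.785∠-70.8° A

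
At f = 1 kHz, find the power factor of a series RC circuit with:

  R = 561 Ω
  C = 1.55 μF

Step 1 — Angular frequency: ω = 2π·f = 2π·1000 = 6283 rad/s.
Step 2 — Component impedances:
  R: Z = R = 561 Ω
  C: Z = 1/(jωC) = -j/(ω·C) = 0 - j102.7 Ω
Step 3 — Series combination: Z_total = R + C = 561 - j102.7 Ω = 570.3∠-10.4° Ω.
Step 4 — Power factor: PF = cos(φ) = Re(Z)/|Z| = 561/570.3 = 0.9837.
Step 5 — Type: Im(Z) = -102.7 ⇒ leading (phase φ = -10.4°).

PF = 0.9837 (leading, φ = -10.4°)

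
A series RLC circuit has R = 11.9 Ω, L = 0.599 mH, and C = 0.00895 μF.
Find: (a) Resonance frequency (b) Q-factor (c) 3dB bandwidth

Step 1 — Resonance condition Im(Z)=0 gives ω₀ = 1/√(LC).
Step 2 — ω₀ = 1/√(0.000599·8.95e-09) = 4.319e+05 rad/s.
Step 3 — f₀ = ω₀/(2π) = 6.874e+04 Hz.
Step 4 — Series Q: Q = ω₀L/R = 4.319e+05·0.000599/11.9 = 21.74.
Step 5 — 3dB bandwidth: Δω = ω₀/Q = 1.987e+04 rad/s; BW = Δω/(2π) = 3162 Hz.

(a) f₀ = 6.874e+04 Hz  (b) Q = 21.74  (c) BW = 3162 Hz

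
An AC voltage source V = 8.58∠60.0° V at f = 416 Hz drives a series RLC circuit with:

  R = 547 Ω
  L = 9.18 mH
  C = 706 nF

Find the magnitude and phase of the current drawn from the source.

Step 1 — Angular frequency: ω = 2π·f = 2π·416 = 2614 rad/s.
Step 2 — Component impedances:
  R: Z = R = 547 Ω
  L: Z = jωL = j·2614·0.00918 = 0 + j23.99 Ω
  C: Z = 1/(jωC) = -j/(ω·C) = 0 - j541.9 Ω
Step 3 — Series combination: Z_total = R + L + C = 547 - j517.9 Ω = 753.3∠-43.4° Ω.
Step 4 — Source phasor: V = 8.58∠60.0° V = 4.29 + j7.43 V.
Step 5 — Ohm's law: I = V / Z_total = (4.29 + j7.43) / (547 - j517.9) = -0.002646 + j0.01108 A.
Step 6 — Convert to polar: |I| = 0.01139 A, ∠I = 103.4°.

I = 0.01139∠103.4° A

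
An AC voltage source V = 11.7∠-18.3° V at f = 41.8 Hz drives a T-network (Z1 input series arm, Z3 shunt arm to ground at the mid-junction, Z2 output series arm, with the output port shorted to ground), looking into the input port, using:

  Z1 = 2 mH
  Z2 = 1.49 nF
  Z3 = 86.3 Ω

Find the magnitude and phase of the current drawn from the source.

Step 1 — Angular frequency: ω = 2π·f = 2π·41.8 = 262.6 rad/s.
Step 2 — Component impedances:
  Z1: Z = jωL = j·262.6·0.002 = 0 + j0.5253 Ω
  Z2: Z = 1/(jωC) = -j/(ω·C) = 0 - j2.555e+06 Ω
  Z3: Z = R = 86.3 Ω
Step 3 — With the output port shorted to ground, the output series arm Z2 runs from the junction to ground; the shunt arm Z3 also runs from the junction to ground. They appear in parallel: Z3 || Z2 = 86.3 - j0.002914 Ω.
Step 4 — Series with input arm Z1: Z_in = Z1 + (Z3 || Z2) = 86.3 + j0.5224 Ω = 86.3∠0.3° Ω.
Step 5 — Source phasor: V = 11.7∠-18.3° V = 11.11 - j3.674 V.
Step 6 — Ohm's law: I = V / Z_total = (11.11 - j3.674) / (86.3 + j0.5224) = 0.1285 - j0.04335 A.
Step 7 — Convert to polar: |I| = 0.1356 A, ∠I = -18.6°.

I = 0.1356∠-18.6° A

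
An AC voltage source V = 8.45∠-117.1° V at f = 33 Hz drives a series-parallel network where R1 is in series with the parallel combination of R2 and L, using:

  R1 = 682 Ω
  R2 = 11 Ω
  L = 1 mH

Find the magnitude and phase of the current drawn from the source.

Step 1 — Angular frequency: ω = 2π·f = 2π·33 = 207.3 rad/s.
Step 2 — Component impedances:
  R1: Z = R = 682 Ω
  R2: Z = R = 11 Ω
  L: Z = jωL = j·207.3·0.001 = 0 + j0.2073 Ω
Step 3 — Parallel branch: R2 || L = 1/(1/R2 + 1/L) = 0.003907 + j0.2073 Ω.
Step 4 — Series with R1: Z_total = R1 + (R2 || L) = 682 + j0.2073 Ω = 682∠0.0° Ω.
Step 5 — Source phasor: V = 8.45∠-117.1° V = -3.849 - j7.522 V.
Step 6 — Ohm's law: I = V / Z_total = (-3.849 - j7.522) / (682 + j0.2073) = -0.005648 - j0.01103 A.
Step 7 — Convert to polar: |I| = 0.01239 A, ∠I = -117.1°.

I = 0.01239∠-117.1° A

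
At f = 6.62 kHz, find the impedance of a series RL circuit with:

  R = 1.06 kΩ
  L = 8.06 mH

Step 1 — Angular frequency: ω = 2π·f = 2π·6620 = 4.159e+04 rad/s.
Step 2 — Component impedances:
  R: Z = R = 1060 Ω
  L: Z = jωL = j·4.159e+04·0.00806 = 0 + j335.3 Ω
Step 3 — Series combination: Z_total = R + L = 1060 + j335.3 Ω = 1112∠17.6° Ω.

Z = 1060 + j335.3 Ω = 1112∠17.6° Ω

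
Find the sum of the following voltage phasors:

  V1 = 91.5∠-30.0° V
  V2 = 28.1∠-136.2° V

Step 1 — Convert each phasor to rectangular form:
  V1 = 91.5·(cos(-30.0°) + j·sin(-30.0°)) = 79.24 - j45.75 V
  V2 = 28.1·(cos(-136.2°) + j·sin(-136.2°)) = -20.28 - j19.45 V
Step 2 — Sum components: V_total = 58.96 - j65.2 V.
Step 3 — Convert to polar: |V_total| = 87.9 V, ∠V_total = -47.9°.

V_total = 87.9∠-47.9° V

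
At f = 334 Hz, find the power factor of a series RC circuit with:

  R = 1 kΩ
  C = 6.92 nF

Step 1 — Angular frequency: ω = 2π·f = 2π·334 = 2099 rad/s.
Step 2 — Component impedances:
  R: Z = R = 1000 Ω
  C: Z = 1/(jωC) = -j/(ω·C) = 0 - j6.886e+04 Ω
Step 3 — Series combination: Z_total = R + C = 1000 - j6.886e+04 Ω = 6.887e+04∠-89.2° Ω.
Step 4 — Power factor: PF = cos(φ) = Re(Z)/|Z| = 1000/6.887e+04 = 0.01452.
Step 5 — Type: Im(Z) = -6.886e+04 ⇒ leading (phase φ = -89.2°).

PF = 0.01452 (leading, φ = -89.2°)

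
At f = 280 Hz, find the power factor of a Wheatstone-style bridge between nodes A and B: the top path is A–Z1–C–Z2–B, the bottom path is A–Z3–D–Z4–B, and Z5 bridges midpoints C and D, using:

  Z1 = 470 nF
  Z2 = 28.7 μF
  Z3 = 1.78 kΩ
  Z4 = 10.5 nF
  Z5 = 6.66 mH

Step 1 — Angular frequency: ω = 2π·f = 2π·280 = 1759 rad/s.
Step 2 — Component impedances:
  Z1: Z = 1/(jωC) = -j/(ω·C) = 0 - j1209 Ω
  Z2: Z = 1/(jωC) = -j/(ω·C) = 0 - j19.81 Ω
  Z3: Z = R = 1780 Ω
  Z4: Z = 1/(jωC) = -j/(ω·C) = 0 - j5.413e+04 Ω
  Z5: Z = jωL = j·1759·0.00666 = 0 + j11.72 Ω
Step 3 — Bridge requires nodal analysis (the Z5 bridge couples midpoints C and D, so the two paths cannot be reduced to a simple series/parallel combination). Setting node B to ground and injecting 1 A at node A, the 3-node admittance system at A, C, D solves to V_A = Z_AB = 565.6 - j848.6 Ω = 1020∠-56.3° Ω.
Step 4 — Power factor: PF = cos(φ) = Re(Z)/|Z| = 565.62/1019.8 = 0.5546.
Step 5 — Type: Im(Z) = -848.6 ⇒ leading (phase φ = -56.3°).

PF = 0.5546 (leading, φ = -56.3°)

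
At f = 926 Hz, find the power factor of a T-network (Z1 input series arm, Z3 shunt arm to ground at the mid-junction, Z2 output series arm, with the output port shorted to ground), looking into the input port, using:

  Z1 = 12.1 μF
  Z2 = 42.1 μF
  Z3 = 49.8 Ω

Step 1 — Angular frequency: ω = 2π·f = 2π·926 = 5818 rad/s.
Step 2 — Component impedances:
  Z1: Z = 1/(jωC) = -j/(ω·C) = 0 - j14.2 Ω
  Z2: Z = 1/(jωC) = -j/(ω·C) = 0 - j4.083 Ω
  Z3: Z = R = 49.8 Ω
Step 3 — With the output port shorted to ground, the output series arm Z2 runs from the junction to ground; the shunt arm Z3 also runs from the junction to ground. They appear in parallel: Z3 || Z2 = 0.3324 - j4.055 Ω.
Step 4 — Series with input arm Z1: Z_in = Z1 + (Z3 || Z2) = 0.3324 - j18.26 Ω = 18.26∠-89.0° Ω.
Step 5 — Power factor: PF = cos(φ) = Re(Z)/|Z| = 0.3324/18.26 = 0.0182.
Step 6 — Type: Im(Z) = -18.26 ⇒ leading (phase φ = -89.0°).

PF = 0.0182 (leading, φ = -89.0°)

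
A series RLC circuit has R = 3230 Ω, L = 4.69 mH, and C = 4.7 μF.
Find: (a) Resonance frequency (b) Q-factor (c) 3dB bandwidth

Step 1 — Resonance condition Im(Z)=0 gives ω₀ = 1/√(LC).
Step 2 — ω₀ = 1/√(0.00469·4.7e-06) = 6735 rad/s.
Step 3 — f₀ = ω₀/(2π) = 1072 Hz.
Step 4 — Series Q: Q = ω₀L/R = 6735·0.00469/3230 = 0.00978.
Step 5 — 3dB bandwidth: Δω = ω₀/Q = 6.887e+05 rad/s; BW = Δω/(2π) = 1.096e+05 Hz.

(a) f₀ = 1072 Hz  (b) Q = 0.00978  (c) BW = 1.096e+05 Hz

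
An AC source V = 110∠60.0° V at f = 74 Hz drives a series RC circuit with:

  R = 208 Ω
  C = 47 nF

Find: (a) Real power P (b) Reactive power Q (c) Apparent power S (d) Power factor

Step 1 — Angular frequency: ω = 2π·f = 2π·74 = 465 rad/s.
Step 2 — Component impedances:
  R: Z = R = 208 Ω
  C: Z = 1/(jωC) = -j/(ω·C) = 0 - j4.576e+04 Ω
Step 3 — Series combination: Z_total = R + C = 208 - j4.576e+04 Ω = 4.576e+04∠-89.7° Ω.
Step 4 — Source phasor: V = 110∠60.0° V = 55 + j95.26 V.
Step 5 — Current: I = V / Z = -0.002076 + j0.001211 A = 0.002404∠149.7° A.
Step 6 — Complex power: S = V·I* = 0.001202 - j0.2644 VA.
Step 7 — Real power: P = Re(S) = 0.001202 W.
Step 8 — Reactive power: Q = Im(S) = -0.2644 VAR.
Step 9 — Apparent power: |S| = 0.2644 VA.
Step 10 — Power factor: PF = P/|S| = 0.004545 (leading).

(a) P = 0.001202 W  (b) Q = -0.2644 VAR  (c) S = 0.2644 VA  (d) PF = 0.004545 (leading)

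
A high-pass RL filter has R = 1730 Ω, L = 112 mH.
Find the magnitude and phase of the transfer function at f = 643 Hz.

Step 1 — Angular frequency: ω = 2π·643 = 4040 rad/s.
Step 2 — Transfer function: H(jω) = jωL/(R + jωL).
Step 3 — Numerator jωL = j·452.5; denominator R + jωL = 1730 + j452.5.
Step 4 — H = 0.06403 + j0.2448.
Step 5 — Magnitude: |H| = 0.253 (-11.9 dB); phase: φ = 75.3°.

|H| = 0.253 (-11.9 dB), φ = 75.3°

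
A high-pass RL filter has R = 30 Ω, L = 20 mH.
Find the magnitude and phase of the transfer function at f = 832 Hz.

Step 1 — Angular frequency: ω = 2π·832 = 5228 rad/s.
Step 2 — Transfer function: H(jω) = jωL/(R + jωL).
Step 3 — Numerator jωL = j·104.6; denominator R + jωL = 30 + j104.6.
Step 4 — H = 0.9239 + j0.2651.
Step 5 — Magnitude: |H| = 0.9612 (-0.3 dB); phase: φ = 16.0°.

|H| = 0.9612 (-0.3 dB), φ = 16.0°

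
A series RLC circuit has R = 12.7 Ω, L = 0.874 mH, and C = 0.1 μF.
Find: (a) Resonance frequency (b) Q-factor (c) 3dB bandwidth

Step 1 — Resonance condition Im(Z)=0 gives ω₀ = 1/√(LC).
Step 2 — ω₀ = 1/√(0.000874·1e-07) = 1.07e+05 rad/s.
Step 3 — f₀ = ω₀/(2π) = 1.702e+04 Hz.
Step 4 — Series Q: Q = ω₀L/R = 1.07e+05·0.000874/12.7 = 7.361.
Step 5 — 3dB bandwidth: Δω = ω₀/Q = 1.453e+04 rad/s; BW = Δω/(2π) = 2313 Hz.

(a) f₀ = 1.702e+04 Hz  (b) Q = 7.361  (c) BW = 2313 Hz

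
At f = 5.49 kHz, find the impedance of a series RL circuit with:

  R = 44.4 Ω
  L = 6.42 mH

Step 1 — Angular frequency: ω = 2π·f = 2π·5490 = 3.449e+04 rad/s.
Step 2 — Component impedances:
  R: Z = R = 44.4 Ω
  L: Z = jωL = j·3.449e+04·0.00642 = 0 + j221.5 Ω
Step 3 — Series combination: Z_total = R + L = 44.4 + j221.5 Ω = 225.9∠78.7° Ω.

Z = 44.4 + j221.5 Ω = 225.9∠78.7° Ω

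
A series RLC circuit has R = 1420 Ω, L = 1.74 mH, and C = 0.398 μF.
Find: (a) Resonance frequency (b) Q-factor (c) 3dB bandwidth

Step 1 — Resonance: ω₀ = 1/√(LC) = 1/√(0.00174·3.98e-07) = 3.8e+04 rad/s.
Step 2 — f₀ = ω₀/(2π) = 6048 Hz.
Step 3 — Series Q: Q = ω₀L/R = 3.8e+04·0.00174/1420 = 0.04656.
Step 4 — Bandwidth: Δω = ω₀/Q = 8.161e+05 rad/s; BW = Δω/(2π) = 1.299e+05 Hz.

(a) f₀ = 6048 Hz  (b) Q = 0.04656  (c) BW = 1.299e+05 Hz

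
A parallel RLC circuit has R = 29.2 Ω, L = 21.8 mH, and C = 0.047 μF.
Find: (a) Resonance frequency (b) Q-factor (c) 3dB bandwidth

Step 1 — Resonance: ω₀ = 1/√(LC) = 1/√(0.0218·4.7e-08) = 3.124e+04 rad/s.
Step 2 — f₀ = ω₀/(2π) = 4972 Hz.
Step 3 — Parallel Q: Q = R/(ω₀L) = 29.2/(3.124e+04·0.0218) = 0.04287.
Step 4 — Bandwidth: Δω = ω₀/Q = 7.287e+05 rad/s; BW = Δω/(2π) = 1.16e+05 Hz.

(a) f₀ = 4972 Hz  (b) Q = 0.04287  (c) BW = 1.16e+05 Hz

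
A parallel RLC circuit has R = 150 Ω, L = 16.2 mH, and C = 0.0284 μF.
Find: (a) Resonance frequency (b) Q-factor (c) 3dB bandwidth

Step 1 — Resonance: ω₀ = 1/√(LC) = 1/√(0.0162·2.84e-08) = 4.662e+04 rad/s.
Step 2 — f₀ = ω₀/(2π) = 7420 Hz.
Step 3 — Parallel Q: Q = R/(ω₀L) = 150/(4.662e+04·0.0162) = 0.1986.
Step 4 — Bandwidth: Δω = ω₀/Q = 2.347e+05 rad/s; BW = Δω/(2π) = 3.736e+04 Hz.

(a) f₀ = 7420 Hz  (b) Q = 0.1986  (c) BW = 3.736e+04 Hz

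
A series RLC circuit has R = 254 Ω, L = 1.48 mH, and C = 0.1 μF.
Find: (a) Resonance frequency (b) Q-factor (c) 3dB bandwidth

Step 1 — Resonance: ω₀ = 1/√(LC) = 1/√(0.00148·1e-07) = 8.22e+04 rad/s.
Step 2 — f₀ = ω₀/(2π) = 1.308e+04 Hz.
Step 3 — Series Q: Q = ω₀L/R = 8.22e+04·0.00148/254 = 0.479.
Step 4 — Bandwidth: Δω = ω₀/Q = 1.716e+05 rad/s; BW = Δω/(2π) = 2.731e+04 Hz.

(a) f₀ = 1.308e+04 Hz  (b) Q = 0.479  (c) BW = 2.731e+04 Hz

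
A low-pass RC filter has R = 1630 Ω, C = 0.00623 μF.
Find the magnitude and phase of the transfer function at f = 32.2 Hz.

Step 1 — Angular frequency: ω = 2π·32.2 = 202.3 rad/s.
Step 2 — Transfer function: H(jω) = 1/(1 + jωRC).
Step 3 — Denominator: 1 + jωRC = 1 + j·202.3·1630·6.23e-09 = 1 + j0.002055.
Step 4 — H = 1 - j0.002055.
Step 5 — Magnitude: |H| = 1 (-0.0 dB); phase: φ = -0.1°.

|H| = 1 (-0.0 dB), φ = -0.1°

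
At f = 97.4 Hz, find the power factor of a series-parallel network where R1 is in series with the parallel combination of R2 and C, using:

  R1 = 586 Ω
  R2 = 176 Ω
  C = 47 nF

Step 1 — Angular frequency: ω = 2π·f = 2π·97.4 = 612 rad/s.
Step 2 — Component impedances:
  R1: Z = R = 586 Ω
  R2: Z = R = 176 Ω
  C: Z = 1/(jωC) = -j/(ω·C) = 0 - j3.477e+04 Ω
Step 3 — Parallel branch: R2 || C = 1/(1/R2 + 1/C) = 176 - j0.8909 Ω.
Step 4 — Series with R1: Z_total = R1 + (R2 || C) = 762 - j0.8909 Ω = 762∠-0.1° Ω.
Step 5 — Power factor: PF = cos(φ) = Re(Z)/|Z| = 762/762 = 1.
Step 6 — Type: Im(Z) = -0.8909 ⇒ leading (phase φ = -0.1°).

PF = 1 (leading, φ = -0.1°)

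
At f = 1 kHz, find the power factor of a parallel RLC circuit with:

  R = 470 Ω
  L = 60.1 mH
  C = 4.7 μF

Step 1 — Angular frequency: ω = 2π·f = 2π·1000 = 6283 rad/s.
Step 2 — Component impedances:
  R: Z = R = 470 Ω
  L: Z = jωL = j·6283·0.0601 = 0 + j377.6 Ω
  C: Z = 1/(jωC) = -j/(ω·C) = 0 - j33.86 Ω
Step 3 — Parallel combination: 1/Z_total = 1/R + 1/L + 1/C; Z_total = 2.926 - j36.97 Ω = 37.08∠-85.5° Ω.
Step 4 — Power factor: PF = cos(φ) = Re(Z)/|Z| = 2.9258/37.083 = 0.0789.
Step 5 — Type: Im(Z) = -36.97 ⇒ leading (phase φ = -85.5°).

PF = 0.0789 (leading, φ = -85.5°)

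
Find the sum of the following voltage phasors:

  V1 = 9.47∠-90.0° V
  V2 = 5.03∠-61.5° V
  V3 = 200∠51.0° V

Step 1 — Convert each phasor to rectangular form:
  V1 = 9.47·(cos(-90.0°) + j·sin(-90.0°)) = 0 - j9.47 V
  V2 = 5.03·(cos(-61.5°) + j·sin(-61.5°)) = 2.4 - j4.42 V
  V3 = 200·(cos(51.0°) + j·sin(51.0°)) = 125.9 + j155.4 V
Step 2 — Sum components: V_total = 128.3 + j141.5 V.
Step 3 — Convert to polar: |V_total| = 191 V, ∠V_total = 47.8°.

V_total = 191∠47.8° V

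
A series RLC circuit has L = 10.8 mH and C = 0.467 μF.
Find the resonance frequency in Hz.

Step 1 — Resonance condition Im(Z)=0 gives ω₀ = 1/√(LC).
Step 2 — ω₀ = 1/√(0.0108·4.67e-07) = 1.408e+04 rad/s.
Step 3 — f₀ = ω₀/(2π) = 2241 Hz.

f₀ = 2241 Hz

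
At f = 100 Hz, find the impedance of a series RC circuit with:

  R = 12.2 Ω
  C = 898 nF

Step 1 — Angular frequency: ω = 2π·f = 2π·100 = 628.3 rad/s.
Step 2 — Component impedances:
  R: Z = R = 12.2 Ω
  C: Z = 1/(jωC) = -j/(ω·C) = 0 - j1772 Ω
Step 3 — Series combination: Z_total = R + C = 12.2 - j1772 Ω = 1772∠-89.6° Ω.

Z = 12.2 - j1772 Ω = 1772∠-89.6° Ω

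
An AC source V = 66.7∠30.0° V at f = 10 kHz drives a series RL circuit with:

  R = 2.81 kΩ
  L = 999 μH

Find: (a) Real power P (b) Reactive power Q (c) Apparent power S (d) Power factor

Step 1 — Angular frequency: ω = 2π·f = 2π·1e+04 = 6.283e+04 rad/s.
Step 2 — Component impedances:
  R: Z = R = 2810 Ω
  L: Z = jωL = j·6.283e+04·0.000999 = 0 + j62.77 Ω
Step 3 — Series combination: Z_total = R + L = 2810 + j62.77 Ω = 2811∠1.3° Ω.
Step 4 — Source phasor: V = 66.7∠30.0° V = 57.76 + j33.35 V.
Step 5 — Current: I = V / Z = 0.02081 + j0.0114 A = 0.02373∠28.7° A.
Step 6 — Complex power: S = V·I* = 1.582 + j0.03535 VA.
Step 7 — Real power: P = Re(S) = 1.582 W.
Step 8 — Reactive power: Q = Im(S) = 0.03535 VAR.
Step 9 — Apparent power: |S| = 1.583 VA.
Step 10 — Power factor: PF = P/|S| = 0.9998 (lagging).

(a) P = 1.582 W  (b) Q = 0.03535 VAR  (c) S = 1.583 VA  (d) PF = 0.9998 (lagging)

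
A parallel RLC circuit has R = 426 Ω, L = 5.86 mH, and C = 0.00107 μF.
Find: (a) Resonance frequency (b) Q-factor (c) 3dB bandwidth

Step 1 — Resonance: ω₀ = 1/√(LC) = 1/√(0.00586·1.07e-09) = 3.994e+05 rad/s.
Step 2 — f₀ = ω₀/(2π) = 6.356e+04 Hz.
Step 3 — Parallel Q: Q = R/(ω₀L) = 426/(3.994e+05·0.00586) = 0.182.
Step 4 — Bandwidth: Δω = ω₀/Q = 2.194e+06 rad/s; BW = Δω/(2π) = 3.492e+05 Hz.

(a) f₀ = 6.356e+04 Hz  (b) Q = 0.182  (c) BW = 3.492e+05 Hz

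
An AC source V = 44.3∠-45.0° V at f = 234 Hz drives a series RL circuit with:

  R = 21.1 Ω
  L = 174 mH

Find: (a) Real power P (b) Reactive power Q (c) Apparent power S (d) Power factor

Step 1 — Angular frequency: ω = 2π·f = 2π·234 = 1470 rad/s.
Step 2 — Component impedances:
  R: Z = R = 21.1 Ω
  L: Z = jωL = j·1470·0.174 = 0 + j255.8 Ω
Step 3 — Series combination: Z_total = R + L = 21.1 + j255.8 Ω = 256.7∠85.3° Ω.
Step 4 — Source phasor: V = 44.3∠-45.0° V = 31.32 - j31.32 V.
Step 5 — Current: I = V / Z = -0.1116 - j0.1316 A = 0.1726∠-130.3° A.
Step 6 — Complex power: S = V·I* = 0.6284 + j7.619 VA.
Step 7 — Real power: P = Re(S) = 0.6284 W.
Step 8 — Reactive power: Q = Im(S) = 7.619 VAR.
Step 9 — Apparent power: |S| = 7.645 VA.
Step 10 — Power factor: PF = P/|S| = 0.0822 (lagging).

(a) P = 0.6284 W  (b) Q = 7.619 VAR  (c) S = 7.645 VA  (d) PF = 0.0822 (lagging)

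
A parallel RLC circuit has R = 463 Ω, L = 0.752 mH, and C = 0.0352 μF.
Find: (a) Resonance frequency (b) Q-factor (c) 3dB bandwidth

Step 1 — Resonance: ω₀ = 1/√(LC) = 1/√(0.000752·3.52e-08) = 1.944e+05 rad/s.
Step 2 — f₀ = ω₀/(2π) = 3.093e+04 Hz.
Step 3 — Parallel Q: Q = R/(ω₀L) = 463/(1.944e+05·0.000752) = 3.168.
Step 4 — Bandwidth: Δω = ω₀/Q = 6.136e+04 rad/s; BW = Δω/(2π) = 9766 Hz.

(a) f₀ = 3.093e+04 Hz  (b) Q = 3.168  (c) BW = 9766 Hz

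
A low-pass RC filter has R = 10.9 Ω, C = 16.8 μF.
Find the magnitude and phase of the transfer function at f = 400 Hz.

Step 1 — Angular frequency: ω = 2π·400 = 2513 rad/s.
Step 2 — Transfer function: H(jω) = 1/(1 + jωRC).
Step 3 — Denominator: 1 + jωRC = 1 + j·2513·10.9·1.68e-05 = 1 + j0.4602.
Step 4 — H = 0.8252 - j0.3798.
Step 5 — Magnitude: |H| = 0.9084 (-0.8 dB); phase: φ = -24.7°.

|H| = 0.9084 (-0.8 dB), φ = -24.7°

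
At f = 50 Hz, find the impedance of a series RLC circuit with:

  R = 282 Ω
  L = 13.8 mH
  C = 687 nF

Step 1 — Angular frequency: ω = 2π·f = 2π·50 = 314.2 rad/s.
Step 2 — Component impedances:
  R: Z = R = 282 Ω
  L: Z = jωL = j·314.2·0.0138 = 0 + j4.335 Ω
  C: Z = 1/(jωC) = -j/(ω·C) = 0 - j4633 Ω
Step 3 — Series combination: Z_total = R + L + C = 282 - j4629 Ω = 4638∠-86.5° Ω.

Z = 282 - j4629 Ω = 4638∠-86.5° Ω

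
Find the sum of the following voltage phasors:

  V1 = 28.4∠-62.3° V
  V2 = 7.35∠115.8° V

Step 1 — Convert each phasor to rectangular form:
  V1 = 28.4·(cos(-62.3°) + j·sin(-62.3°)) = 13.2 - j25.15 V
  V2 = 7.35·(cos(115.8°) + j·sin(115.8°)) = -3.199 + j6.617 V
Step 2 — Sum components: V_total = 10 - j18.53 V.
Step 3 — Convert to polar: |V_total| = 21.06 V, ∠V_total = -61.6°.

V_total = 21.06∠-61.6° V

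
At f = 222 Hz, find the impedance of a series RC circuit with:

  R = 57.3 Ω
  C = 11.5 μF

Step 1 — Angular frequency: ω = 2π·f = 2π·222 = 1395 rad/s.
Step 2 — Component impedances:
  R: Z = R = 57.3 Ω
  C: Z = 1/(jωC) = -j/(ω·C) = 0 - j62.34 Ω
Step 3 — Series combination: Z_total = R + C = 57.3 - j62.34 Ω = 84.67∠-47.4° Ω.

Z = 57.3 - j62.34 Ω = 84.67∠-47.4° Ω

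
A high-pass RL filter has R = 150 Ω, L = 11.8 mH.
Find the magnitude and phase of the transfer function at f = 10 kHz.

Step 1 — Angular frequency: ω = 2π·1e+04 = 6.283e+04 rad/s.
Step 2 — Transfer function: H(jω) = jωL/(R + jωL).
Step 3 — Numerator jωL = j·741.4; denominator R + jωL = 150 + j741.4.
Step 4 — H = 0.9607 + j0.1944.
Step 5 — Magnitude: |H| = 0.9801 (-0.2 dB); phase: φ = 11.4°.

|H| = 0.9801 (-0.2 dB), φ = 11.4°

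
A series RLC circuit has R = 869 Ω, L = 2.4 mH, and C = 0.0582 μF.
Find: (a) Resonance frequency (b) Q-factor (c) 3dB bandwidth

Step 1 — Resonance condition Im(Z)=0 gives ω₀ = 1/√(LC).
Step 2 — ω₀ = 1/√(0.0024·5.82e-08) = 8.461e+04 rad/s.
Step 3 — f₀ = ω₀/(2π) = 1.347e+04 Hz.
Step 4 — Series Q: Q = ω₀L/R = 8.461e+04·0.0024/869 = 0.2337.
Step 5 — 3dB bandwidth: Δω = ω₀/Q = 3.621e+05 rad/s; BW = Δω/(2π) = 5.763e+04 Hz.

(a) f₀ = 1.347e+04 Hz  (b) Q = 0.2337  (c) BW = 5.763e+04 Hz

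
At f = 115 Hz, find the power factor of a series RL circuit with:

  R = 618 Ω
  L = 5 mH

Step 1 — Angular frequency: ω = 2π·f = 2π·115 = 722.6 rad/s.
Step 2 — Component impedances:
  R: Z = R = 618 Ω
  L: Z = jωL = j·722.6·0.005 = 0 + j3.613 Ω
Step 3 — Series combination: Z_total = R + L = 618 + j3.613 Ω = 618∠0.3° Ω.
Step 4 — Power factor: PF = cos(φ) = Re(Z)/|Z| = 618/618 = 1.
Step 5 — Type: Im(Z) = 3.613 ⇒ lagging (phase φ = 0.3°).

PF = 1 (lagging, φ = 0.3°)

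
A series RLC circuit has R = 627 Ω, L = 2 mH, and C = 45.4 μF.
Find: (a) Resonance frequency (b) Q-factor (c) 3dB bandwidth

Step 1 — Resonance condition Im(Z)=0 gives ω₀ = 1/√(LC).
Step 2 — ω₀ = 1/√(0.002·4.54e-05) = 3319 rad/s.
Step 3 — f₀ = ω₀/(2π) = 528.2 Hz.
Step 4 — Series Q: Q = ω₀L/R = 3319·0.002/627 = 0.01059.
Step 5 — 3dB bandwidth: Δω = ω₀/Q = 3.135e+05 rad/s; BW = Δω/(2π) = 4.99e+04 Hz.

(a) f₀ = 528.2 Hz  (b) Q = 0.01059  (c) BW = 4.99e+04 Hz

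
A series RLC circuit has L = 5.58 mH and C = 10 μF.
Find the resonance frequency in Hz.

Step 1 — Resonance condition Im(Z)=0 gives ω₀ = 1/√(LC).
Step 2 — ω₀ = 1/√(0.00558·1e-05) = 4233 rad/s.
Step 3 — f₀ = ω₀/(2π) = 673.8 Hz.

f₀ = 673.8 Hz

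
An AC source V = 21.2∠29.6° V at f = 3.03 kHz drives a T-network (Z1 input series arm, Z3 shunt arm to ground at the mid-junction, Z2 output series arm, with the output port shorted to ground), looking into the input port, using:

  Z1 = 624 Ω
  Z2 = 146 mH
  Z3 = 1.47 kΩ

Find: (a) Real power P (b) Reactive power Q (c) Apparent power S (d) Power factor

Step 1 — Angular frequency: ω = 2π·f = 2π·3030 = 1.904e+04 rad/s.
Step 2 — Component impedances:
  Z1: Z = R = 624 Ω
  Z2: Z = jωL = j·1.904e+04·0.146 = 0 + j2780 Ω
  Z3: Z = R = 1470 Ω
Step 3 — With the output port shorted to ground, the output series arm Z2 runs from the junction to ground; the shunt arm Z3 also runs from the junction to ground. They appear in parallel: Z3 || Z2 = 1149 + j607.5 Ω.
Step 4 — Series with input arm Z1: Z_in = Z1 + (Z3 || Z2) = 1773 + j607.5 Ω = 1874∠18.9° Ω.
Step 5 — Source phasor: V = 21.2∠29.6° V = 18.43 + j10.47 V.
Step 6 — Current: I = V / Z = 0.01112 + j0.002097 A = 0.01131∠10.7° A.
Step 7 — Complex power: S = V·I* = 0.2269 + j0.07775 VA.
Step 8 — Real power: P = Re(S) = 0.2269 W.
Step 9 — Reactive power: Q = Im(S) = 0.07775 VAR.
Step 10 — Apparent power: |S| = 0.2398 VA.
Step 11 — Power factor: PF = P/|S| = 0.946 (lagging).

(a) P = 0.2269 W  (b) Q = 0.07775 VAR  (c) S = 0.2398 VA  (d) PF = 0.946 (lagging)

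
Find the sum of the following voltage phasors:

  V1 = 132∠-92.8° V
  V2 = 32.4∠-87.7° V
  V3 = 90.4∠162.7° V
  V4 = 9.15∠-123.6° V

Step 1 — Convert each phasor to rectangular form:
  V1 = 132·(cos(-92.8°) + j·sin(-92.8°)) = -6.448 - j131.8 V
  V2 = 32.4·(cos(-87.7°) + j·sin(-87.7°)) = 1.3 - j32.37 V
  V3 = 90.4·(cos(162.7°) + j·sin(162.7°)) = -86.31 + j26.88 V
  V4 = 9.15·(cos(-123.6°) + j·sin(-123.6°)) = -5.064 - j7.621 V
Step 2 — Sum components: V_total = -96.52 - j145 V.
Step 3 — Convert to polar: |V_total| = 174.2 V, ∠V_total = -123.7°.

V_total = 174.2∠-123.7° V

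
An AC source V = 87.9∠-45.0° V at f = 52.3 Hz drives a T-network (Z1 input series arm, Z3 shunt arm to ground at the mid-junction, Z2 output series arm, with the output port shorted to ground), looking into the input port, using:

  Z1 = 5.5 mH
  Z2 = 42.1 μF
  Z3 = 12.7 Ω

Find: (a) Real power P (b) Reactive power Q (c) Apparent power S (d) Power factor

Step 1 — Angular frequency: ω = 2π·f = 2π·52.3 = 328.6 rad/s.
Step 2 — Component impedances:
  Z1: Z = jωL = j·328.6·0.0055 = 0 + j1.807 Ω
  Z2: Z = 1/(jωC) = -j/(ω·C) = 0 - j72.28 Ω
  Z3: Z = R = 12.7 Ω
Step 3 — With the output port shorted to ground, the output series arm Z2 runs from the junction to ground; the shunt arm Z3 also runs from the junction to ground. They appear in parallel: Z3 || Z2 = 12.32 - j2.165 Ω.
Step 4 — Series with input arm Z1: Z_in = Z1 + (Z3 || Z2) = 12.32 - j0.3572 Ω = 12.32∠-1.7° Ω.
Step 5 — Source phasor: V = 87.9∠-45.0° V = 62.15 - j62.15 V.
Step 6 — Current: I = V / Z = 5.187 - j4.895 A = 7.132∠-43.3° A.
Step 7 — Complex power: S = V·I* = 626.6 - j18.17 VA.
Step 8 — Real power: P = Re(S) = 626.6 W.
Step 9 — Reactive power: Q = Im(S) = -18.17 VAR.
Step 10 — Apparent power: |S| = 626.9 VA.
Step 11 — Power factor: PF = P/|S| = 0.9996 (leading).

(a) P = 626.6 W  (b) Q = -18.17 VAR  (c) S = 626.9 VA  (d) PF = 0.9996 (leading)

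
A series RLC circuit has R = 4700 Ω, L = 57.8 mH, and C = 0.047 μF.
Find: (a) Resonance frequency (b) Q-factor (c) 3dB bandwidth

Step 1 — Resonance condition Im(Z)=0 gives ω₀ = 1/√(LC).
Step 2 — ω₀ = 1/√(0.0578·4.7e-08) = 1.919e+04 rad/s.
Step 3 — f₀ = ω₀/(2π) = 3054 Hz.
Step 4 — Series Q: Q = ω₀L/R = 1.919e+04·0.0578/4700 = 0.2359.
Step 5 — 3dB bandwidth: Δω = ω₀/Q = 8.131e+04 rad/s; BW = Δω/(2π) = 1.294e+04 Hz.

(a) f₀ = 3054 Hz  (b) Q = 0.2359  (c) BW = 1.294e+04 Hz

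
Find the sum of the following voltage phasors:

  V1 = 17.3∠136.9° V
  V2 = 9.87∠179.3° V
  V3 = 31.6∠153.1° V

Step 1 — Convert each phasor to rectangular form:
  V1 = 17.3·(cos(136.9°) + j·sin(136.9°)) = -12.63 + j11.82 V
  V2 = 9.87·(cos(179.3°) + j·sin(179.3°)) = -9.869 + j0.1206 V
  V3 = 31.6·(cos(153.1°) + j·sin(153.1°)) = -28.18 + j14.3 V
Step 2 — Sum components: V_total = -50.68 + j26.24 V.
Step 3 — Convert to polar: |V_total| = 57.07 V, ∠V_total = 152.6°.

V_total = 57.07∠152.6° V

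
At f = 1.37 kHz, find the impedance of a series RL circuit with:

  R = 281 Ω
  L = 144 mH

Step 1 — Angular frequency: ω = 2π·f = 2π·1370 = 8608 rad/s.
Step 2 — Component impedances:
  R: Z = R = 281 Ω
  L: Z = jωL = j·8608·0.144 = 0 + j1240 Ω
Step 3 — Series combination: Z_total = R + L = 281 + j1240 Ω = 1271∠77.2° Ω.

Z = 281 + j1240 Ω = 1271∠77.2° Ω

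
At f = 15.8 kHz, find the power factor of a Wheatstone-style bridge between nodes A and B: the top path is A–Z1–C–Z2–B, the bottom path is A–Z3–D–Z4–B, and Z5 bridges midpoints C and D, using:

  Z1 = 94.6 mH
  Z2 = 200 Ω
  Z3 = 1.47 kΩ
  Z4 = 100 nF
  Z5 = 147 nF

Step 1 — Angular frequency: ω = 2π·f = 2π·1.58e+04 = 9.927e+04 rad/s.
Step 2 — Component impedances:
  Z1: Z = jωL = j·9.927e+04·0.0946 = 0 + j9391 Ω
  Z2: Z = R = 200 Ω
  Z3: Z = R = 1470 Ω
  Z4: Z = 1/(jωC) = -j/(ω·C) = 0 - j100.7 Ω
  Z5: Z = 1/(jωC) = -j/(ω·C) = 0 - j68.52 Ω
Step 3 — Bridge requires nodal analysis (the Z5 bridge couples midpoints C and D, so the two paths cannot be reduced to a simple series/parallel combination). Setting node B to ground and injecting 1 A at node A, the 3-node admittance system at A, C, D solves to V_A = Z_AB = 1470 + j144.7 Ω = 1477∠5.6° Ω.
Step 4 — Power factor: PF = cos(φ) = Re(Z)/|Z| = 1469.8/1476.9 = 0.9952.
Step 5 — Type: Im(Z) = 144.7 ⇒ lagging (phase φ = 5.6°).

PF = 0.9952 (lagging, φ = 5.6°)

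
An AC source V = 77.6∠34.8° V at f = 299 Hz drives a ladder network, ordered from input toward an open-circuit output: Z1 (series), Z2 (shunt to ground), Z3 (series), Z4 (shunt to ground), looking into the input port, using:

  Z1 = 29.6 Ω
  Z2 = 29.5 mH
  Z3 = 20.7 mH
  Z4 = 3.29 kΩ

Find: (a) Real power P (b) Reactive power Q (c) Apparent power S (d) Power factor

Step 1 — Angular frequency: ω = 2π·f = 2π·299 = 1879 rad/s.
Step 2 — Component impedances:
  Z1: Z = R = 29.6 Ω
  Z2: Z = jωL = j·1879·0.0295 = 0 + j55.42 Ω
  Z3: Z = jωL = j·1879·0.0207 = 0 + j38.89 Ω
  Z4: Z = R = 3290 Ω
Step 3 — Ladder network (open output): work backward from the far end, alternating series and parallel combinations. Z_in = 30.53 + j55.39 Ω = 63.25∠61.1° Ω.
Step 4 — Source phasor: V = 77.6∠34.8° V = 63.72 + j44.29 V.
Step 5 — Current: I = V / Z = 1.1 - j0.5443 A = 1.227∠-26.3° A.
Step 6 — Complex power: S = V·I* = 45.96 + j83.38 VA.
Step 7 — Real power: P = Re(S) = 45.96 W.
Step 8 — Reactive power: Q = Im(S) = 83.38 VAR.
Step 9 — Apparent power: |S| = 95.2 VA.
Step 10 — Power factor: PF = P/|S| = 0.4827 (lagging).

(a) P = 45.96 W  (b) Q = 83.38 VAR  (c) S = 95.2 VA  (d) PF = 0.4827 (lagging)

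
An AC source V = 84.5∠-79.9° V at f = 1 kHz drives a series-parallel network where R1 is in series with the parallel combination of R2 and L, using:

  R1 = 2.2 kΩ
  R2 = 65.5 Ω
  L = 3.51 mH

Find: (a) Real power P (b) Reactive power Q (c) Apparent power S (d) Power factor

Step 1 — Angular frequency: ω = 2π·f = 2π·1000 = 6283 rad/s.
Step 2 — Component impedances:
  R1: Z = R = 2200 Ω
  R2: Z = R = 65.5 Ω
  L: Z = jωL = j·6283·0.00351 = 0 + j22.05 Ω
Step 3 — Parallel branch: R2 || L = 1/(1/R2 + 1/L) = 6.67 + j19.81 Ω.
Step 4 — Series with R1: Z_total = R1 + (R2 || L) = 2207 + j19.81 Ω = 2207∠0.5° Ω.
Step 5 — Source phasor: V = 84.5∠-79.9° V = 14.82 - j83.19 V.
Step 6 — Current: I = V / Z = 0.006376 - j0.03776 A = 0.03829∠-80.4° A.
Step 7 — Complex power: S = V·I* = 3.235 + j0.02904 VA.
Step 8 — Real power: P = Re(S) = 3.235 W.
Step 9 — Reactive power: Q = Im(S) = 0.02904 VAR.
Step 10 — Apparent power: |S| = 3.236 VA.
Step 11 — Power factor: PF = P/|S| = 1 (lagging).

(a) P = 3.235 W  (b) Q = 0.02904 VAR  (c) S = 3.236 VA  (d) PF = 1 (lagging)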